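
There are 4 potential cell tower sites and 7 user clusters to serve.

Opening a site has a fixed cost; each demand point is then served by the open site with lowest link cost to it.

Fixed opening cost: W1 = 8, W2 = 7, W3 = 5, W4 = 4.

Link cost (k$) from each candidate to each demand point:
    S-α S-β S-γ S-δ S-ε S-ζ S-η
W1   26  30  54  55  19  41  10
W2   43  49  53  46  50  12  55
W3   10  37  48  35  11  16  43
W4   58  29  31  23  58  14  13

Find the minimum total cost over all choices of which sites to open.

140

Open {W3, W4}: assign each demand point to its cheapest open site.
  S-α→W3 10, S-β→W4 29, S-γ→W4 31, S-δ→W4 23, S-ε→W3 11, S-ζ→W4 14, S-η→W4 13
  link cost 131, fixed 9 → total 140.
Compare {W1, W3, W4}: link cost 128 + fixed 17 = 145.
Compare {W2, W3, W4}: link cost 129 + fixed 16 = 145.
Compare {W1, W2, W3, W4}: link cost 126 + fixed 24 = 150.
All other subsets cost ≥ 145. Minimum total cost: 140.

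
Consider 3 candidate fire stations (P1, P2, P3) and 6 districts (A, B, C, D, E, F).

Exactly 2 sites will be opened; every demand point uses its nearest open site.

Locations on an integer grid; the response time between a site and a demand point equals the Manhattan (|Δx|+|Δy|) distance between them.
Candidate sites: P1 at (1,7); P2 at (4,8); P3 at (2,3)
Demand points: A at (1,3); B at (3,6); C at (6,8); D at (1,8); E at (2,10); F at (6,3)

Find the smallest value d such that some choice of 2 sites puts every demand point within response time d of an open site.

Open {P2, P3}.
  Farthest demand point is E at response time 4 (to P2); all others are ≤ 4.
With {P1, P3} the worst case is 6.
With {P1, P2} the worst case is 7.
No size-2 selection achieves below 4.

4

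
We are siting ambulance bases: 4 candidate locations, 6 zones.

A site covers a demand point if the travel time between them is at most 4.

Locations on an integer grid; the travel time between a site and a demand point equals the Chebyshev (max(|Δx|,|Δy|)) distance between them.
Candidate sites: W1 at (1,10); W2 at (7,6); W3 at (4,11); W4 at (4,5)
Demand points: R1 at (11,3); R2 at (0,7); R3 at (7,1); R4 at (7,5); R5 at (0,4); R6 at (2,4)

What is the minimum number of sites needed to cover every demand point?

2

Coverage sets (demand points within 4 of each site):
  W1: {R2}
  W2: {R1, R4}
  W3: {R2}
  W4: {R2, R3, R4, R5, R6}
No single site covers all 6 demand points.
But {W2, W4} covers everything, so the minimum is 2.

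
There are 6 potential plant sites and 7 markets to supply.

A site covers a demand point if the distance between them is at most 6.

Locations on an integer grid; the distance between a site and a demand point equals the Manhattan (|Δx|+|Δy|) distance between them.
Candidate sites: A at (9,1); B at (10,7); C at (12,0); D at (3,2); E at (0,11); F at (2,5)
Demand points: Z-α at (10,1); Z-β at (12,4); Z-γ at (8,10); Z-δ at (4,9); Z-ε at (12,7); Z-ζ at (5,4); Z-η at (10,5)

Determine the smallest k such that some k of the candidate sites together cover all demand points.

Coverage sets (demand points within 6 of each site):
  A: {Z-α, Z-β, Z-η}
  B: {Z-α, Z-β, Z-γ, Z-ε, Z-η}
  C: {Z-α, Z-β}
  D: {Z-ζ}
  E: {Z-δ}
  F: {Z-δ, Z-ζ}
No single site covers all 7 demand points.
But {B, F} covers everything, so the minimum is 2.

2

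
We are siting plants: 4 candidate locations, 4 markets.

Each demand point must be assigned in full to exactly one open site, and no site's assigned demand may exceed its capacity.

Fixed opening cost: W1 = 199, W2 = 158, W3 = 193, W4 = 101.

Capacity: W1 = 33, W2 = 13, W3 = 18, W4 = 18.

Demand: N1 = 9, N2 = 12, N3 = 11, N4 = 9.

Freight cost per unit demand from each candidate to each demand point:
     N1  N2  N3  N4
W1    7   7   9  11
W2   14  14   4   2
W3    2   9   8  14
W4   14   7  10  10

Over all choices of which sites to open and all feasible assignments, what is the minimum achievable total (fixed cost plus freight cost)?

621

Open {W1, W2}; cheapest assignment that respects the capacities:
  W1 (cap 33, load 32): N1, N2, N3 — cost 9×7 + 12×7 + 11×9 = 246
  W2 (cap 13, load 9): N4 — cost 9×2 = 18
  Shipping 264, fixed 357 → total 621.
  Any other capacity-feasible assignment to {W1, W2} ships for at least 264.
Compare {W1, W4}: its best feasible assignment gives total 636.
Compare {W1, W3}: its best feasible assignment gives total 692.
Every other set of open sites that can feasibly serve all demand totals ≥ 636 even under its best assignment. Minimum: 621.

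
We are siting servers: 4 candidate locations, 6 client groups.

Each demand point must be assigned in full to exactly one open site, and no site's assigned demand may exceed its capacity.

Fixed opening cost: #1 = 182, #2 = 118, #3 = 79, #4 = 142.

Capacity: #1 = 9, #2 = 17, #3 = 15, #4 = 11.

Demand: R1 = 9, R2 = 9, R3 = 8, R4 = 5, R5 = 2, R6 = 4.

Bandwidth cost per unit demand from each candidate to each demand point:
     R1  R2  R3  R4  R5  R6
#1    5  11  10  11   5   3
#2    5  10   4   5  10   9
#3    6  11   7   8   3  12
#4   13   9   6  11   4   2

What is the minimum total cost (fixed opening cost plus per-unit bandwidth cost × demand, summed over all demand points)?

Open {#2, #3, #4}; cheapest assignment that respects the capacities:
  #2 (cap 17, load 17): R1, R3 — cost 9×5 + 8×4 = 77
  #3 (cap 15, load 14): R2, R4 — cost 9×11 + 5×8 = 139
  #4 (cap 11, load 6): R5, R6 — cost 2×4 + 4×2 = 16
  Shipping 232, fixed 339 → total 571.
  Any other capacity-feasible assignment to {#2, #3, #4} ships for at least 232.
Compare {#1, #2, #3}: its best feasible assignment gives total 617.
Compare {#1, #2, #4}: its best feasible assignment gives total 669.
Every other set of open sites that can feasibly serve all demand totals ≥ 617 even under its best assignment. Minimum: 571.

571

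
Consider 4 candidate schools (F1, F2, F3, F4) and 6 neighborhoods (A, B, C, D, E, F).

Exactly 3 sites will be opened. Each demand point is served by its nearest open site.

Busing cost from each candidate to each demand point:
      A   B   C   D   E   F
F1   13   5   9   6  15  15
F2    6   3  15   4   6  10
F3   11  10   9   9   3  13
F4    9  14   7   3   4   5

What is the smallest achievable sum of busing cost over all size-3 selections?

27

Open {F2, F3, F4}.
  A→F2 6, B→F2 3, C→F4 7, D→F4 3, E→F3 3, F→F4 5  ⇒ total 27.
Compare {F1, F2, F4}: total 28.
Compare {F1, F3, F4}: total 32.
No size-3 selection does better; minimum is 27.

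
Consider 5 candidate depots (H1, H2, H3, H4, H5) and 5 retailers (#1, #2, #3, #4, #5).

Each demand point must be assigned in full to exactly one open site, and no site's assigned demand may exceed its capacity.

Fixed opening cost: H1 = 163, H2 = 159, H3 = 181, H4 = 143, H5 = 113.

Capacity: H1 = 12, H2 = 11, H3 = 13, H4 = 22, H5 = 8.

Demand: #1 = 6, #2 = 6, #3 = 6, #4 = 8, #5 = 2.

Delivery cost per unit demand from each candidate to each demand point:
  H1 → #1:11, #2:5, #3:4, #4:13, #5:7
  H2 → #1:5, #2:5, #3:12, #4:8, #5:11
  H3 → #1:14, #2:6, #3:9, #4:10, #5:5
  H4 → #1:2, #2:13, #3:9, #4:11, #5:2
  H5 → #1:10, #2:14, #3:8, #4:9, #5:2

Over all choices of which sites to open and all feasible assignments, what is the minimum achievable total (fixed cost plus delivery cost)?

Open {H1, H4}; cheapest assignment that respects the capacities:
  H1 (cap 12, load 12): #2, #3 — cost 6×5 + 6×4 = 54
  H4 (cap 22, load 16): #1, #4, #5 — cost 6×2 + 8×11 + 2×2 = 104
  Shipping 158, fixed 306 → total 464.
  Any other capacity-feasible assignment to {H1, H4} ships for at least 158.
Compare {H4, H5}: its best feasible assignment gives total 476.
Compare {H2, H4}: its best feasible assignment gives total 490.
Every other set of open sites that can feasibly serve all demand totals ≥ 476 even under its best assignment. Minimum: 464.

464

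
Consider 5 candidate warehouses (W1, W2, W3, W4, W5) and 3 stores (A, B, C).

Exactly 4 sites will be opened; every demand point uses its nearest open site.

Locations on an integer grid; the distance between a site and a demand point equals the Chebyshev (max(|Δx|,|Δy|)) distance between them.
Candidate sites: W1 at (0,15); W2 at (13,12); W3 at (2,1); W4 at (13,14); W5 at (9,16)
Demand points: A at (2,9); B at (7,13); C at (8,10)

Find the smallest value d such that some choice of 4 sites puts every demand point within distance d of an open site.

6

Open {W1, W2, W3, W4}.
  Farthest demand point is A at distance 6 (to W1); all others are ≤ 6.
With {W1, W2, W3, W5} the worst case is 6.
With {W1, W2, W4, W5} the worst case is 6.
No size-4 selection achieves below 6.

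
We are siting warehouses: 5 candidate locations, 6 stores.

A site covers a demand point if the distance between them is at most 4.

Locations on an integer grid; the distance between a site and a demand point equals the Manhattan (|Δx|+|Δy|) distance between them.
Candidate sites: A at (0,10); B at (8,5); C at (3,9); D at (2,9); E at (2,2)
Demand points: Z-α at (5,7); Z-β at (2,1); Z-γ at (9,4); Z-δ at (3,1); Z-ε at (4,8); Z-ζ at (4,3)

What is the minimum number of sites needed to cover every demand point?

3

Coverage sets (demand points within 4 of each site):
  A: {}
  B: {Z-γ}
  C: {Z-α, Z-ε}
  D: {Z-ε}
  E: {Z-β, Z-δ, Z-ζ}
No 2 sites suffice: every size-2 union leaves at least one demand point uncovered.
But {B, C, E} covers everything, so the minimum is 3.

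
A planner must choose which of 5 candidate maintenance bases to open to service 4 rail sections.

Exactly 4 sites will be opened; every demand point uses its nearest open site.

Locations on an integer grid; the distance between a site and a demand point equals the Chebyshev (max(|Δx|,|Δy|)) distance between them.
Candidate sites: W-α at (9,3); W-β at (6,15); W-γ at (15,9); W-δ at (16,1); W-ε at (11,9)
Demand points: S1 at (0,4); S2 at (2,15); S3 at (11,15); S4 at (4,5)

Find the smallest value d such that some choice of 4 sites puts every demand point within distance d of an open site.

Open {W-α, W-β, W-γ, W-δ}.
  Farthest demand point is S1 at distance 9 (to W-α); all others are ≤ 9.
With {W-α, W-β, W-γ, W-ε} the worst case is 9.
With {W-α, W-β, W-δ, W-ε} the worst case is 9.
No size-4 selection achieves below 9.

9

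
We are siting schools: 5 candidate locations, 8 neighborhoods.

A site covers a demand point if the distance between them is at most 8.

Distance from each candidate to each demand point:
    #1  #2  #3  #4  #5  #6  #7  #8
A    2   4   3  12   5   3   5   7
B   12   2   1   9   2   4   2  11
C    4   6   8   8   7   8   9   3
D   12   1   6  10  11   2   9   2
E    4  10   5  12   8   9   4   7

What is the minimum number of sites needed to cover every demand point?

Coverage sets (demand points within 8 of each site):
  A: {#1, #2, #3, #5, #6, #7, #8}
  B: {#2, #3, #5, #6, #7}
  C: {#1, #2, #3, #4, #5, #6, #8}
  D: {#2, #3, #6, #8}
  E: {#1, #3, #5, #7, #8}
No single site covers all 8 demand points.
But {A, C} covers everything, so the minimum is 2.

2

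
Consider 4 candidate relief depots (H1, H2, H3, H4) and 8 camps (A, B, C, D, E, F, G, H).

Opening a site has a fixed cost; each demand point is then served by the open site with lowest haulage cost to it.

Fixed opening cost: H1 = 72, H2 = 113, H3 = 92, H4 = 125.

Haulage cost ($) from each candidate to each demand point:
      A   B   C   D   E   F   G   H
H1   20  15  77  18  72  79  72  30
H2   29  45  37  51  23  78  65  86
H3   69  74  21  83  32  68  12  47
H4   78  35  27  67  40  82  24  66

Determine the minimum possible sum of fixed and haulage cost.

Open {H1, H3}: assign each demand point to its cheapest open site.
  A→H1 20, B→H1 15, C→H3 21, D→H1 18, E→H3 32, F→H3 68, G→H3 12, H→H1 30
  haulage cost 216, fixed 164 → total 380.
Compare {H1, H4}: haulage cost 253 + fixed 197 = 450.
Compare {H1}: haulage cost 383 + fixed 72 = 455.
Compare {H1, H2}: haulage cost 286 + fixed 185 = 471.
All other subsets cost ≥ 450. Minimum total cost: 380.

380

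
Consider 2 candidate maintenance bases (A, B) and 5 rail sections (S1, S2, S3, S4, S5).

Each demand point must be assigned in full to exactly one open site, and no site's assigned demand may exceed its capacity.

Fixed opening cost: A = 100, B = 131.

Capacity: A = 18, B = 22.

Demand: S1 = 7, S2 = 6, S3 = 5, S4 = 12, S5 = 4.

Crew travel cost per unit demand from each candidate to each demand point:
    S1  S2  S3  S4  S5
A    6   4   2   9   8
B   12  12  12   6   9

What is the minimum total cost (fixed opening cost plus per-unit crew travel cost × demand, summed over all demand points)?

415

Open {A, B}; cheapest assignment that respects the capacities:
  A (cap 18, load 18): S1, S2, S3 — cost 7×6 + 6×4 + 5×2 = 76
  B (cap 22, load 16): S4, S5 — cost 12×6 + 4×9 = 108
  Shipping 184, fixed 231 → total 415.
  Any other capacity-feasible assignment to {A, B} ships for at least 184.
Total demand is 34 and no other set of sites has combined capacity ≥ 34, so {A, B} is the only feasible choice of open sites. Minimum: 415.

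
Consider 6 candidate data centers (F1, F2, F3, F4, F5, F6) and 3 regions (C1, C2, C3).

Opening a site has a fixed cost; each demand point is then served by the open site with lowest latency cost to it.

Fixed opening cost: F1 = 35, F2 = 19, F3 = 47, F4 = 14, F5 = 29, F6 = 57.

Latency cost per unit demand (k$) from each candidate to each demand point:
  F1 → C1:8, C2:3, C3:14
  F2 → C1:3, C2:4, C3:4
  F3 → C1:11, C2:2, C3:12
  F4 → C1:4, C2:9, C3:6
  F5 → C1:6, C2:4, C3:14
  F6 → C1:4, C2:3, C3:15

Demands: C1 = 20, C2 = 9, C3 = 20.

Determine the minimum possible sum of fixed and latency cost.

195

Open {F2}: assign each demand point to its cheapest open site.
  C1→F2 20×3=60, C2→F2 9×4=36, C3→F2 20×4=80
  latency cost 176, fixed 19 → total 195.
Compare {F2, F4}: latency cost 176 + fixed 33 = 209.
Compare {F1, F2}: latency cost 167 + fixed 54 = 221.
Compare {F2, F3}: latency cost 158 + fixed 66 = 224.
All other subsets cost ≥ 209. Minimum total cost: 195.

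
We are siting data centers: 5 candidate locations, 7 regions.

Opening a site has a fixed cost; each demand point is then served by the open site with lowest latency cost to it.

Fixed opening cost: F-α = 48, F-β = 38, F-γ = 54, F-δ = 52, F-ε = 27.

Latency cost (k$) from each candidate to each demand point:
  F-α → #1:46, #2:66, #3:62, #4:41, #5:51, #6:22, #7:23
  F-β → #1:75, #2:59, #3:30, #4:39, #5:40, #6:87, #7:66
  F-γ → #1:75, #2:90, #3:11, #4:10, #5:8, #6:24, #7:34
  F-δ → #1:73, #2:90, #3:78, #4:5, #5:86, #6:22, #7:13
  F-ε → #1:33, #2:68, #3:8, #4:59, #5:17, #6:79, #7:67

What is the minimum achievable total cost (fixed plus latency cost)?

Open {F-δ, F-ε}: assign each demand point to its cheapest open site.
  #1→F-ε 33, #2→F-ε 68, #3→F-ε 8, #4→F-δ 5, #5→F-ε 17, #6→F-δ 22, #7→F-δ 13
  latency cost 166, fixed 79 → total 245.
Compare {F-γ, F-ε}: latency cost 185 + fixed 81 = 266.
Compare {F-β, F-δ, F-ε}: latency cost 157 + fixed 117 = 274.
Compare {F-α, F-ε}: latency cost 210 + fixed 75 = 285.
All other subsets cost ≥ 266. Minimum total cost: 245.

245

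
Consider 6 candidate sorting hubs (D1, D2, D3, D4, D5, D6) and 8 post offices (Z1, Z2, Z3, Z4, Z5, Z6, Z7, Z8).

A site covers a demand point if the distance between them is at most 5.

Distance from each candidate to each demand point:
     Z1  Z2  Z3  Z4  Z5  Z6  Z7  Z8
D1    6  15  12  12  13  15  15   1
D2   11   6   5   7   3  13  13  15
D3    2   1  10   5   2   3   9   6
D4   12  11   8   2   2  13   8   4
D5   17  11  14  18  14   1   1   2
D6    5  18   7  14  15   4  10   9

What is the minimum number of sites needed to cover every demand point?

3

Coverage sets (demand points within 5 of each site):
  D1: {Z8}
  D2: {Z3, Z5}
  D3: {Z1, Z2, Z4, Z5, Z6}
  D4: {Z4, Z5, Z8}
  D5: {Z6, Z7, Z8}
  D6: {Z1, Z6}
No 2 sites suffice: every size-2 union leaves at least one demand point uncovered.
But {D2, D3, D5} covers everything, so the minimum is 3.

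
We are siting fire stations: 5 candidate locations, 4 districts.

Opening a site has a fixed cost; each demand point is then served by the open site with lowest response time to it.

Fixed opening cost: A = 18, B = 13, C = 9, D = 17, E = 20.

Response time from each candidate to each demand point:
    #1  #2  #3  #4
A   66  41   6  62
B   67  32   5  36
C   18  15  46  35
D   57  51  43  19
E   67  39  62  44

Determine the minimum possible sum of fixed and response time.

95

Open {B, C}: assign each demand point to its cheapest open site.
  #1→C 18, #2→C 15, #3→B 5, #4→C 35
  response time 73, fixed 22 → total 95.
Compare {B, C, D}: response time 57 + fixed 39 = 96.
Compare {A, C}: response time 74 + fixed 27 = 101.
Compare {A, C, D}: response time 58 + fixed 44 = 102.
All other subsets cost ≥ 96. Minimum total cost: 95.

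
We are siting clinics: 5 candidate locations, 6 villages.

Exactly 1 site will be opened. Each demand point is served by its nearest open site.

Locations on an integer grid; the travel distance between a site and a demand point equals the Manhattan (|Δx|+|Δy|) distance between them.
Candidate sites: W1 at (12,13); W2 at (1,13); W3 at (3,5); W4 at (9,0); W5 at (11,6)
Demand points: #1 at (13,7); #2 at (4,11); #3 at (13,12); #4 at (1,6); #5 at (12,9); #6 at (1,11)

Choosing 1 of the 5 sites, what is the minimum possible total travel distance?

52

Open {W5}.
  #1→W5 3, #2→W5 12, #3→W5 8, #4→W5 10, #5→W5 4, #6→W5 15  ⇒ total 52.
Compare {W1}: total 54.
Compare {W2}: total 60.
No size-1 selection does better; minimum is 52.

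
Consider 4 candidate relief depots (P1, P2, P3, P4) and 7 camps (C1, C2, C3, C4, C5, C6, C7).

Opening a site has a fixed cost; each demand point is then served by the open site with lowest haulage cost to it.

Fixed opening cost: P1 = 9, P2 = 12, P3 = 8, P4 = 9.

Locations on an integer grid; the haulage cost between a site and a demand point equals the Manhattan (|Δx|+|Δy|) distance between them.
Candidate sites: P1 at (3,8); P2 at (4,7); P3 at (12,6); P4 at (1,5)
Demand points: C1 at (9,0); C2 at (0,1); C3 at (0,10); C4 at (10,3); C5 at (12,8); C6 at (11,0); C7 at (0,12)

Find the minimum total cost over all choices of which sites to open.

Open {P3, P4}: assign each demand point to its cheapest open site.
  C1→P3 9, C2→P4 5, C3→P4 6, C4→P3 5, C5→P3 2, C6→P3 7, C7→P4 8
  haulage cost 42, fixed 17 → total 59.
Compare {P1, P3}: haulage cost 45 + fixed 17 = 62.
Compare {P1, P3, P4}: haulage cost 40 + fixed 26 = 66.
Compare {P2, P3}: haulage cost 49 + fixed 20 = 69.
All other subsets cost ≥ 62. Minimum total cost: 59.

59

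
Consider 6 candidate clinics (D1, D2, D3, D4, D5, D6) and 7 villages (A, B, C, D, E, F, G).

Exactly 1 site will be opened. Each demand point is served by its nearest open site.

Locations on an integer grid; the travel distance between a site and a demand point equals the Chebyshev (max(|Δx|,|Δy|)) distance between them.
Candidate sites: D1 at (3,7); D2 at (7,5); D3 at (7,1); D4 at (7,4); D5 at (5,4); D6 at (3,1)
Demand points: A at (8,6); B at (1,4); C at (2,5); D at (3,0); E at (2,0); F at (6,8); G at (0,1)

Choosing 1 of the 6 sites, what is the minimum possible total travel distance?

Open {D6}.
  A→D6 5, B→D6 3, C→D6 4, D→D6 1, E→D6 1, F→D6 7, G→D6 3  ⇒ total 24.
Compare {D5}: total 27.
Compare {D2}: total 32.
No size-1 selection does better; minimum is 24.

24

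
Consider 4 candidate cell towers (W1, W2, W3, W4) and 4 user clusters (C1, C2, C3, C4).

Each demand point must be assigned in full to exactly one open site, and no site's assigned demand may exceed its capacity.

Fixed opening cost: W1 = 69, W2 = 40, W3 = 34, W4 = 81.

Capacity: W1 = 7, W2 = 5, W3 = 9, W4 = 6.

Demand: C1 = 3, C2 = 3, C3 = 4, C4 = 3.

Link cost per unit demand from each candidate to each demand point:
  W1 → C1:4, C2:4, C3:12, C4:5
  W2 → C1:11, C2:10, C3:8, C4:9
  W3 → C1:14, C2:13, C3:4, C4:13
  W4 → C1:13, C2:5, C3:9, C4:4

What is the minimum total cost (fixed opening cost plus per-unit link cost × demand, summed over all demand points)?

182

Open {W1, W3}; cheapest assignment that respects the capacities:
  W1 (cap 7, load 6): C1, C2 — cost 3×4 + 3×4 = 24
  W3 (cap 9, load 7): C3, C4 — cost 4×4 + 3×13 = 55
  Shipping 79, fixed 103 → total 182.
  Any other capacity-feasible assignment to {W1, W3} ships for at least 79.
Compare {W3, W4}: its best feasible assignment gives total 200.
Compare {W1, W2, W3}: its best feasible assignment gives total 210.
Every other set of open sites that can feasibly serve all demand totals ≥ 200 even under its best assignment. Minimum: 182.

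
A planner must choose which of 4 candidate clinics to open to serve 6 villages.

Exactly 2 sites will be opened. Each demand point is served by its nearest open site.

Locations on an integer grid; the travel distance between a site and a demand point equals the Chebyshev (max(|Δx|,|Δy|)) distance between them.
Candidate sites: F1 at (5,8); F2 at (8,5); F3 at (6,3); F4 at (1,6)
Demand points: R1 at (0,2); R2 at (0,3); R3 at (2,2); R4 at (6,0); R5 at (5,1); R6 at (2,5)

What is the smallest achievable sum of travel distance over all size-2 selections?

Open {F3, F4}.
  R1→F4 4, R2→F4 3, R3→F3 4, R4→F3 3, R5→F3 2, R6→F4 1  ⇒ total 17.
Compare {F2, F4}: total 21.
Compare {F1, F3}: total 23.
No size-2 selection does better; minimum is 17.

17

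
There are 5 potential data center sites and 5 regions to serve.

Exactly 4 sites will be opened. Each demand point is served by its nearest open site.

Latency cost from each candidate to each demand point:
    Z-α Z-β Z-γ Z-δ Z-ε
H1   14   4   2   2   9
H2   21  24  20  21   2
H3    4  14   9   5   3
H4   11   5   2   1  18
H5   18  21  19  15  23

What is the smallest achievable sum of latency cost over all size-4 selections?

13

Open {H1, H2, H3, H4}.
  Z-α→H3 4, Z-β→H1 4, Z-γ→H1 2, Z-δ→H4 1, Z-ε→H2 2  ⇒ total 13.
Compare {H1, H2, H3, H5}: total 14.
Compare {H1, H3, H4, H5}: total 14.
No size-4 selection does better; minimum is 13.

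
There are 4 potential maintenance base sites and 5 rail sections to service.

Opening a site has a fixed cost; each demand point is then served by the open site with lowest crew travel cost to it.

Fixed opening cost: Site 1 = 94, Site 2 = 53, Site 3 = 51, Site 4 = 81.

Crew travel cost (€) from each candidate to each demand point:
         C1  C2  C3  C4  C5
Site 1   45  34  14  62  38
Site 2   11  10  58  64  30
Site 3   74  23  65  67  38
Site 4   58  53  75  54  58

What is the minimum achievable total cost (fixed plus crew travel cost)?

Open {Site 2}: assign each demand point to its cheapest open site.
  C1→Site 2 11, C2→Site 2 10, C3→Site 2 58, C4→Site 2 64, C5→Site 2 30
  crew travel cost 173, fixed 53 → total 226.
Compare {Site 1, Site 2}: crew travel cost 127 + fixed 147 = 274.
Compare {Site 2, Site 3}: crew travel cost 173 + fixed 104 = 277.
Compare {Site 1}: crew travel cost 193 + fixed 94 = 287.
All other subsets cost ≥ 274. Minimum total cost: 226.

226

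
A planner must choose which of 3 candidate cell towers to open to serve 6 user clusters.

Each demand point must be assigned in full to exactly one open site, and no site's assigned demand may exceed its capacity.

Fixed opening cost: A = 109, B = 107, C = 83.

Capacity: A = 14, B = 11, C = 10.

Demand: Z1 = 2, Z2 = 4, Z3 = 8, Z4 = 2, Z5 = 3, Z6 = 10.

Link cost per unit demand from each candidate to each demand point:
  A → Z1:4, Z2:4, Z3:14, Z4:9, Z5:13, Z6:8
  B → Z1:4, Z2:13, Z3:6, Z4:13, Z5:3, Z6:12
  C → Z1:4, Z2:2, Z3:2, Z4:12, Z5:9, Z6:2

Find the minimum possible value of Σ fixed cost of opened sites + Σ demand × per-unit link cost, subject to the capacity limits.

Open {A, B, C}; cheapest assignment that respects the capacities:
  A (cap 14, load 8): Z1, Z2, Z4 — cost 2×4 + 4×4 + 2×9 = 42
  B (cap 11, load 11): Z3, Z5 — cost 8×6 + 3×3 = 57
  C (cap 10, load 10): Z6 — cost 10×2 = 20
  Shipping 119, fixed 299 → total 418.
  Any other capacity-feasible assignment to {A, B, C} ships for at least 119.
Total demand is 29 and no other set of sites has combined capacity ≥ 29, so {A, B, C} is the only feasible choice of open sites. Minimum: 418.

418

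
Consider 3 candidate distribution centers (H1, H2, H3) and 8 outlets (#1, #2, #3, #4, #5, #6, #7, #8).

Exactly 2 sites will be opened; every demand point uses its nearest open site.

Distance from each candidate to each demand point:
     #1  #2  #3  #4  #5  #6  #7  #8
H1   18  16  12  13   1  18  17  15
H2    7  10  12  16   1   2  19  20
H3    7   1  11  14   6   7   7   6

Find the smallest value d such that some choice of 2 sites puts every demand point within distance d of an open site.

13

Open {H1, H3}.
  Farthest demand point is #4 at distance 13 (to H1); all others are ≤ 13.
With {H2, H3} the worst case is 14.
With {H1, H2} the worst case is 17.
No size-2 selection achieves below 13.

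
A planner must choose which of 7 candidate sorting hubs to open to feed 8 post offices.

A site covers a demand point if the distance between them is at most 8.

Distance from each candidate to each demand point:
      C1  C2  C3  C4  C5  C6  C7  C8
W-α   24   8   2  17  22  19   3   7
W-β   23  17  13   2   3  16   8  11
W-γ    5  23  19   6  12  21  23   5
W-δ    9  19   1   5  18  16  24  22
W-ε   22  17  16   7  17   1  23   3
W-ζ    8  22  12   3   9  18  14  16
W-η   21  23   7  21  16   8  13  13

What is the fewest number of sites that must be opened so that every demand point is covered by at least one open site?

4

Coverage sets (demand points within 8 of each site):
  W-α: {C2, C3, C7, C8}
  W-β: {C4, C5, C7}
  W-γ: {C1, C4, C8}
  W-δ: {C3, C4}
  W-ε: {C4, C6, C8}
  W-ζ: {C1, C4}
  W-η: {C3, C6}
No 3 sites suffice: every size-3 union leaves at least one demand point uncovered.
But {W-α, W-β, W-γ, W-ε} covers everything, so the minimum is 4.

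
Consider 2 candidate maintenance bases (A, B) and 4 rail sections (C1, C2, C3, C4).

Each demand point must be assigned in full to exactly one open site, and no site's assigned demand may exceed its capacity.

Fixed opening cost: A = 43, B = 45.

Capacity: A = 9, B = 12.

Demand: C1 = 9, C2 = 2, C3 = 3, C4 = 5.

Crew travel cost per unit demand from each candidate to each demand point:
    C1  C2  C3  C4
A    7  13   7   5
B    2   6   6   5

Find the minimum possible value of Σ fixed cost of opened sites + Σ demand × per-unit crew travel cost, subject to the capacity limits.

164

Open {A, B}; cheapest assignment that respects the capacities:
  A (cap 9, load 8): C3, C4 — cost 3×7 + 5×5 = 46
  B (cap 12, load 11): C1, C2 — cost 9×2 + 2×6 = 30
  Shipping 76, fixed 88 → total 164.
  Any other capacity-feasible assignment to {A, B} ships for at least 76.
Total demand is 19 and no other set of sites has combined capacity ≥ 19, so {A, B} is the only feasible choice of open sites. Minimum: 164.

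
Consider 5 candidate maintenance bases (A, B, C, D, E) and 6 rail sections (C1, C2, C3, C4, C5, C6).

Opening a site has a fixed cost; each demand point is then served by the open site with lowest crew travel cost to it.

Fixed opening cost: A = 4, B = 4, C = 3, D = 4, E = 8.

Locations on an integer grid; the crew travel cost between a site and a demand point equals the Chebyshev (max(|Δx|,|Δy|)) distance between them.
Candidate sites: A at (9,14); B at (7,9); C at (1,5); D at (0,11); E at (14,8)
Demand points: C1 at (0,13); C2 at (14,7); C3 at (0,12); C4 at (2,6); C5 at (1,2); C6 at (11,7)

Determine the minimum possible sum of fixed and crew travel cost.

26

Open {C, D, E}: assign each demand point to its cheapest open site.
  C1→D 2, C2→E 1, C3→D 1, C4→C 1, C5→C 3, C6→E 3
  crew travel cost 11, fixed 15 → total 26.
Compare {B, C, D}: crew travel cost 18 + fixed 11 = 29.
Compare {A, C, D, E}: crew travel cost 11 + fixed 19 = 30.
Compare {B, C, D, E}: crew travel cost 11 + fixed 19 = 30.
All other subsets cost ≥ 29. Minimum total cost: 26.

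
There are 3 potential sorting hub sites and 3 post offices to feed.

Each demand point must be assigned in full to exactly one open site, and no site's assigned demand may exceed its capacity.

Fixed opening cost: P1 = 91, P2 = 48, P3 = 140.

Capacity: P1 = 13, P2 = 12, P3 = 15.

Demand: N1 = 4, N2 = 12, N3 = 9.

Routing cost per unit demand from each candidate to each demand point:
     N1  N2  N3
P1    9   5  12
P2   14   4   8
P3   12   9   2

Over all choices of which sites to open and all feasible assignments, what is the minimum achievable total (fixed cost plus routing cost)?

Open {P2, P3}; cheapest assignment that respects the capacities:
  P2 (cap 12, load 12): N2 — cost 12×4 = 48
  P3 (cap 15, load 13): N1, N3 — cost 4×12 + 9×2 = 66
  Shipping 114, fixed 188 → total 302.
  Any other capacity-feasible assignment to {P2, P3} ships for at least 114.
Compare {P1, P2}: its best feasible assignment gives total 331.
Compare {P1, P3}: its best feasible assignment gives total 357.
Every other set of open sites that can feasibly serve all demand totals ≥ 331 even under its best assignment. Minimum: 302.

302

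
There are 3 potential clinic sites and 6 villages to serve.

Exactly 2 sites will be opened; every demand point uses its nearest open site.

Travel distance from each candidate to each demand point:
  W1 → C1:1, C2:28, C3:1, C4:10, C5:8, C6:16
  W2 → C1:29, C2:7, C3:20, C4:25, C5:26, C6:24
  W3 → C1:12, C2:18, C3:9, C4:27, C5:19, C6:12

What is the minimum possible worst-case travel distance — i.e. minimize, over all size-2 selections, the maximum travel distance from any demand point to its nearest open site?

16

Open {W1, W2}.
  Farthest demand point is C6 at travel distance 16 (to W1); all others are ≤ 16.
With {W1, W3} the worst case is 18.
With {W2, W3} the worst case is 25.
No size-2 selection achieves below 16.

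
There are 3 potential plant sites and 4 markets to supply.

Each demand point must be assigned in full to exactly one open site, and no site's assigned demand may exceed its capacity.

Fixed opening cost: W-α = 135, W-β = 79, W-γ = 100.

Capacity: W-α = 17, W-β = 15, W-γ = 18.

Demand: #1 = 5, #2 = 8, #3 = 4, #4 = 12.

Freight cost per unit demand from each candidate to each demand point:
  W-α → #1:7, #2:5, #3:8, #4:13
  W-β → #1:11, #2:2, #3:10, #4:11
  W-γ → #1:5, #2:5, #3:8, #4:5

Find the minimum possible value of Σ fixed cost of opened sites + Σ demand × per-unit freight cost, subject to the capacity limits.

Open {W-β, W-γ}; cheapest assignment that respects the capacities:
  W-β (cap 15, load 12): #2, #3 — cost 8×2 + 4×10 = 56
  W-γ (cap 18, load 17): #1, #4 — cost 5×5 + 12×5 = 85
  Shipping 141, fixed 179 → total 320.
  Any other capacity-feasible assignment to {W-β, W-γ} ships for at least 141.
Compare {W-α, W-γ}: its best feasible assignment gives total 392.
Compare {W-α, W-β, W-γ}: its best feasible assignment gives total 447.
Every other set of open sites that can feasibly serve all demand totals ≥ 392 even under its best assignment. Minimum: 320.

320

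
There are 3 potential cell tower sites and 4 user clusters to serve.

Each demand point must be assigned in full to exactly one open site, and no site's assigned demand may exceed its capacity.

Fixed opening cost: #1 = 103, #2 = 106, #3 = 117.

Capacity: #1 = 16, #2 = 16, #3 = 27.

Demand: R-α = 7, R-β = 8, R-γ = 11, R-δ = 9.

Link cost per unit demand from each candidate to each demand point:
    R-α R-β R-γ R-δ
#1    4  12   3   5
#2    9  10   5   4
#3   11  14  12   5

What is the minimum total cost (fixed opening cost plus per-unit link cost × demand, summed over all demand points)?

Open {#1, #3}; cheapest assignment that respects the capacities:
  #1 (cap 16, load 11): R-γ — cost 11×3 = 33
  #3 (cap 27, load 24): R-α, R-β, R-δ — cost 7×11 + 8×14 + 9×5 = 234
  Shipping 267, fixed 220 → total 487.
  Any other capacity-feasible assignment to {#1, #3} ships for at least 267.
Compare {#2, #3}: its best feasible assignment gives total 512.
Compare {#1, #2, #3}: its best feasible assignment gives total 547.
Every other set of open sites that can feasibly serve all demand totals ≥ 512 even under its best assignment. Minimum: 487.

487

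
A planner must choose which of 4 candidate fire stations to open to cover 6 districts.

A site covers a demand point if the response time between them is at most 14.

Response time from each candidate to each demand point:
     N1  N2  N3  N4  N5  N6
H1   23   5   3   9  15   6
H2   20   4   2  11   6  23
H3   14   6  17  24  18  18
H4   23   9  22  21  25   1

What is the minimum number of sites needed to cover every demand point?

Coverage sets (demand points within 14 of each site):
  H1: {N2, N3, N4, N6}
  H2: {N2, N3, N4, N5}
  H3: {N1, N2}
  H4: {N2, N6}
No 2 sites suffice: every size-2 union leaves at least one demand point uncovered.
But {H1, H2, H3} covers everything, so the minimum is 3.

3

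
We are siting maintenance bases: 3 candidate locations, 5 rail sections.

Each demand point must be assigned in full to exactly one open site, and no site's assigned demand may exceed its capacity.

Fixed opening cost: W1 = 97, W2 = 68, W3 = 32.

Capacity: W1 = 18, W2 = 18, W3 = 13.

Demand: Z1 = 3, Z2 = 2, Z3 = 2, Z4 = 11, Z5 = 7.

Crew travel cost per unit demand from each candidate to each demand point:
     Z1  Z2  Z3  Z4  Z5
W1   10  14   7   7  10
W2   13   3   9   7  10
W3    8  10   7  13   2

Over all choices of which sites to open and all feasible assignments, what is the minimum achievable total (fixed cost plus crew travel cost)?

235

Open {W2, W3}; cheapest assignment that respects the capacities:
  W2 (cap 18, load 13): Z2, Z4 — cost 2×3 + 11×7 = 83
  W3 (cap 13, load 12): Z1, Z3, Z5 — cost 3×8 + 2×7 + 7×2 = 52
  Shipping 135, fixed 100 → total 235.
  Any other capacity-feasible assignment to {W2, W3} ships for at least 135.
Compare {W1, W3}: its best feasible assignment gives total 278.
Compare {W1, W2, W3}: its best feasible assignment gives total 332.
Every other set of open sites that can feasibly serve all demand totals ≥ 278 even under its best assignment. Minimum: 235.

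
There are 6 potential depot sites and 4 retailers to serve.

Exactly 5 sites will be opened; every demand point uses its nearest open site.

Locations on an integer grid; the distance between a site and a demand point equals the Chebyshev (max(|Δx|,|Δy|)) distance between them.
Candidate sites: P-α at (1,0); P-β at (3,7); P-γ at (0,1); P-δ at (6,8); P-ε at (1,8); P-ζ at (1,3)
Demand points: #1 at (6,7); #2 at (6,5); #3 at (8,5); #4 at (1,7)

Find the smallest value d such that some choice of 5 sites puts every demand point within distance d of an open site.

3

Open {P-α, P-β, P-γ, P-δ, P-ε}.
  Farthest demand point is #2 at distance 3 (to P-β); all others are ≤ 3.
With {P-α, P-β, P-γ, P-δ, P-ζ} the worst case is 3.
With {P-α, P-β, P-δ, P-ε, P-ζ} the worst case is 3.
No size-5 selection achieves below 3.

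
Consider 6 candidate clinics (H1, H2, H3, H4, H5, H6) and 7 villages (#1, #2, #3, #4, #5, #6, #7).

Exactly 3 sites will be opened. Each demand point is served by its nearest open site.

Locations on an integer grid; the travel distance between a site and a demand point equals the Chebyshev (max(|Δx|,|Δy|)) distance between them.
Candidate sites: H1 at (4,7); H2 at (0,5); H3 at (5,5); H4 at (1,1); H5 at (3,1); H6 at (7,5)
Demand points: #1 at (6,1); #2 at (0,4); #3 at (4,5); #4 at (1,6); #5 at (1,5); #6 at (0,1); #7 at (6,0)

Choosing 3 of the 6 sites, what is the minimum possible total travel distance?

13

Open {H2, H3, H5}.
  #1→H5 3, #2→H2 1, #3→H3 1, #4→H2 1, #5→H2 1, #6→H5 3, #7→H5 3  ⇒ total 13.
Compare {H1, H2, H5}: total 14.
Compare {H2, H3, H4}: total 14.
No size-3 selection does better; minimum is 13.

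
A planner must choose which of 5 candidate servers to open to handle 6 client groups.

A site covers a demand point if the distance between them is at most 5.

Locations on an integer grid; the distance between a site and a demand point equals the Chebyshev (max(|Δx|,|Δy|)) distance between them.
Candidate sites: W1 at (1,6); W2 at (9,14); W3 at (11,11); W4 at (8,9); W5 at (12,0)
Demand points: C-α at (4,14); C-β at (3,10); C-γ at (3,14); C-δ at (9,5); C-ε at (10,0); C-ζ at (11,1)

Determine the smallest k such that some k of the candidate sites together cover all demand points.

Coverage sets (demand points within 5 of each site):
  W1: {C-β}
  W2: {C-α}
  W3: {}
  W4: {C-α, C-β, C-γ, C-δ}
  W5: {C-δ, C-ε, C-ζ}
No single site covers all 6 demand points.
But {W4, W5} covers everything, so the minimum is 2.

2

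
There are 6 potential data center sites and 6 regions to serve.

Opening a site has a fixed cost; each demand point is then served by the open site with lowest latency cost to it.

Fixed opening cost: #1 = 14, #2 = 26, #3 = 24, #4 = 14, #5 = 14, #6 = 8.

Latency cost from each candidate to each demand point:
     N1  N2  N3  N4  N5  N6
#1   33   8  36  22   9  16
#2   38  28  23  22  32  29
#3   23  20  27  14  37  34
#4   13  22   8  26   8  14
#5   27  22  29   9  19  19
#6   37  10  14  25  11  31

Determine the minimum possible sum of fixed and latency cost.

98

Open {#4, #5, #6}: assign each demand point to its cheapest open site.
  N1→#4 13, N2→#6 10, N3→#4 8, N4→#5 9, N5→#4 8, N6→#4 14
  latency cost 62, fixed 36 → total 98.
Compare {#4, #6}: latency cost 78 + fixed 22 = 100.
Compare {#1, #4}: latency cost 73 + fixed 28 = 101.
Compare {#4, #5}: latency cost 74 + fixed 28 = 102.
All other subsets cost ≥ 100. Minimum total cost: 98.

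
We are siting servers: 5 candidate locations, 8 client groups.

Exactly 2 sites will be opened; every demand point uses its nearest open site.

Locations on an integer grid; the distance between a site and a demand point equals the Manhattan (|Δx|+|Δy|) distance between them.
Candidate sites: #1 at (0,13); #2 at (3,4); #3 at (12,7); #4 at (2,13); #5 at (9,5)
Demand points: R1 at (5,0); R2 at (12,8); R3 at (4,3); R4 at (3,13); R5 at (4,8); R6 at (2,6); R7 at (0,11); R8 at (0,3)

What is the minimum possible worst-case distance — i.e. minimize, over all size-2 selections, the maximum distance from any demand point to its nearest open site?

10

Open {#1, #5}.
  Farthest demand point is R8 at distance 10 (to #1); all others are ≤ 10.
With {#2, #3} the worst case is 10.
With {#2, #5} the worst case is 10.
No size-2 selection achieves below 10.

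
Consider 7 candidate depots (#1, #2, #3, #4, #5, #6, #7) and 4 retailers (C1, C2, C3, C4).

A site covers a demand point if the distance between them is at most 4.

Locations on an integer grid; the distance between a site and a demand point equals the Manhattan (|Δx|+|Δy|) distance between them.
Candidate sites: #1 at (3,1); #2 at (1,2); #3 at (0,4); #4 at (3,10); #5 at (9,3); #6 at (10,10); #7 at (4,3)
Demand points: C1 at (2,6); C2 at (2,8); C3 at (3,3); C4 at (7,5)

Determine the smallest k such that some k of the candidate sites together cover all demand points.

Coverage sets (demand points within 4 of each site):
  #1: {C3}
  #2: {C3}
  #3: {C1, C3}
  #4: {C2}
  #5: {C4}
  #6: {}
  #7: {C3}
No 2 sites suffice: every size-2 union leaves at least one demand point uncovered.
But {#3, #4, #5} covers everything, so the minimum is 3.

3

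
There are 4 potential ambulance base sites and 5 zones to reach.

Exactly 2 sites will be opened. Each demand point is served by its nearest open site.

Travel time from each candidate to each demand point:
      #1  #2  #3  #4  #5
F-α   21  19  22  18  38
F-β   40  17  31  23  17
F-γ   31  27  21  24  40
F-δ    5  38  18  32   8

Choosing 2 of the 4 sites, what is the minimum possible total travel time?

68

Open {F-α, F-δ}.
  #1→F-δ 5, #2→F-α 19, #3→F-δ 18, #4→F-α 18, #5→F-δ 8  ⇒ total 68.
Compare {F-β, F-δ}: total 71.
Compare {F-γ, F-δ}: total 82.
No size-2 selection does better; minimum is 68.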